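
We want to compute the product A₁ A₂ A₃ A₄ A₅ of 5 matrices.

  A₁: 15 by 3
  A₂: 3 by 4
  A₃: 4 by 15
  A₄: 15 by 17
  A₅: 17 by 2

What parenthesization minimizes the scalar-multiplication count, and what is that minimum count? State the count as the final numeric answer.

Adjacent pairs: A₁A₂ = 15·3·4 = 180; A₂A₃ = 3·4·15 = 180; A₃A₄ = 4·15·17 = 1020; A₄A₅ = 15·17·2 = 510.
Length 3: A₁..A₃: k=1: 0+180+15·3·15=855; k=2: 180+0+15·4·15=1080 → min 855 | A₂..A₄: k=2: 0+1020+3·4·17=1224; k=3: 180+0+3·15·17=945 → min 945 | A₃..A₅: k=3: 0+510+4·15·2=630; k=4: 1020+0+4·17·2=1156 → min 630.
Length 4: A₁..A₄: k=1: 0+945+15·3·17=1710; k=2: 180+1020+15·4·17=2220; k=3: 855+0+15·15·17=4680 → min 1710 | A₂..A₅: k=2: 0+630+3·4·2=654; k=3: 180+510+3·15·2=780; k=4: 945+0+3·17·2=1047 → min 654.
Length 5: A₁..A₅: k=1: 0+654+15·3·2=744; k=2: 180+630+15·4·2=930; k=3: 855+510+15·15·2=1815; k=4: 1710+0+15·17·2=2220 → min 744.
Optimal parenthesization: (A₁ (A₂ (A₃ (A₄ A₅)))) with cost 744.

744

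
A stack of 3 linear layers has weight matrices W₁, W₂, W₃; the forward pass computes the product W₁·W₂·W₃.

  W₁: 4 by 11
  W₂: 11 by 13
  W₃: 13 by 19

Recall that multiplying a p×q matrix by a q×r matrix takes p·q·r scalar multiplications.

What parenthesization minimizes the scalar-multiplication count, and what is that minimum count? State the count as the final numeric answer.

1560

(W₁·(W₂·W₃)): cost 3553.
((W₁·W₂)·W₃): cost 1560.
Optimal: ((W₁·W₂)·W₃) with cost 1560.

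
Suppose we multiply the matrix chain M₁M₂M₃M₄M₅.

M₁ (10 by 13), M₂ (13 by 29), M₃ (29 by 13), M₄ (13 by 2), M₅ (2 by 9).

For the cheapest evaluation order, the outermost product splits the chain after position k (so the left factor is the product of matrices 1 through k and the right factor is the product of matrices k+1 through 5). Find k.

Adjacent pairs: M₁M₂ = 10·13·29 = 3770; M₂M₃ = 13·29·13 = 4901; M₃M₄ = 29·13·2 = 754; M₄M₅ = 13·2·9 = 234.
Length 3: M₁..M₃: k=1: 0+4901+10·13·13=6591; k=2: 3770+0+10·29·13=7540 → min 6591 | M₂..M₄: k=2: 0+754+13·29·2=1508; k=3: 4901+0+13·13·2=5239 → min 1508 | M₃..M₅: k=3: 0+234+29·13·9=3627; k=4: 754+0+29·2·9=1276 → min 1276.
Length 4: M₁..M₄: k=1: 0+1508+10·13·2=1768; k=2: 3770+754+10·29·2=5104; k=3: 6591+0+10·13·2=6851 → min 1768 | M₂..M₅: k=2: 0+1276+13·29·9=4669; k=3: 4901+234+13·13·9=6656; k=4: 1508+0+13·2·9=1742 → min 1742.
Top-level splits: k=1: (M₁..M₁)·(M₂..M₅) → 0+1742+10·13·9 = 2912; k=2: (M₁..M₂)·(M₃..M₅) → 3770+1276+10·29·9 = 7656; k=3: (M₁..M₃)·(M₄..M₅) → 6591+234+10·13·9 = 7995; k=4: (M₁..M₄)·(M₅..M₅) → 1768+0+10·2·9 = 1948.
Best split is after M₄, i.e. k = 4.

4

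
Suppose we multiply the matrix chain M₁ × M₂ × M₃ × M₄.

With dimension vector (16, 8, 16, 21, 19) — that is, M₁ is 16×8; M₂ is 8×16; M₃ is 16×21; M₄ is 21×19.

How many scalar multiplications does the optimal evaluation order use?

8312

Adjacent pairs: M₁M₂ = 16·8·16 = 2048; M₂M₃ = 8·16·21 = 2688; M₃M₄ = 16·21·19 = 6384.
Length 3: M₁..M₃: k=1: 0+2688+16·8·21=5376; k=2: 2048+0+16·16·21=7424 → min 5376 | M₂..M₄: k=2: 0+6384+8·16·19=8816; k=3: 2688+0+8·21·19=5880 → min 5880.
Length 4: M₁..M₄: k=1: 0+5880+16·8·19=8312; k=2: 2048+6384+16·16·19=13296; k=3: 5376+0+16·21·19=11760 → min 8312.
Optimal order: (M₁ × ((M₂ × M₃) × M₄)) with cost 8312.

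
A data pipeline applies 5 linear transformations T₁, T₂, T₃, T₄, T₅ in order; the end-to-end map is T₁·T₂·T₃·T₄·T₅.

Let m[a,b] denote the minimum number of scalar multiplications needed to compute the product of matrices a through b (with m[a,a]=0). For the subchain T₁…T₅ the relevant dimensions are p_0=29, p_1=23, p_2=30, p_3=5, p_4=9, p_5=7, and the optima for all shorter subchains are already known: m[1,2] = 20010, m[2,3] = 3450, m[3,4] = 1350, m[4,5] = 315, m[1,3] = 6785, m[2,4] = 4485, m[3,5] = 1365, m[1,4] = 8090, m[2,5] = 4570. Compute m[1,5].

m[1,5] = min over k∈[1,4] of m[1,k]+m[k+1,5]+p_{0}·p_k·p_{5}.
k=1: 0 + 4570 + 29·23·7 = 9239; k=2: 20010 + 1365 + 29·30·7 = 27465; k=3: 6785 + 315 + 29·5·7 = 8115; k=4: 8090 + 0 + 29·9·7 = 9917.
Minimum: 8115 at k=3.

8115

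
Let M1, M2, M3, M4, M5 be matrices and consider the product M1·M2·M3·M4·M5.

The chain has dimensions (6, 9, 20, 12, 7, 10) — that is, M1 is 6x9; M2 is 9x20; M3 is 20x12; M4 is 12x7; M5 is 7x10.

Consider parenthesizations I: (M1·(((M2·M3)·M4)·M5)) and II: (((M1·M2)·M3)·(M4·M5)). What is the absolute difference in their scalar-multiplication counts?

6

Order I = (M1·(((M2·M3)·M4)·M5)): (M2·M3): 9×20 by 20×12 → 9×12, cost 9·20·12 = 2160; ((M2·M3)·M4): 9×12 by 12×7 → 9×7, cost 9·12·7 = 756; cumulative 2916; (((M2·M3)·M4)·M5): 9×7 by 7×10 → 9×10, cost 9·7·10 = 630; cumulative 3546; (M1·(((M2·M3)·M4)·M5)): 6×9 by 9×10 → 6×10, cost 6·9·10 = 540; cumulative 4086. Total 4086.
Order II = (((M1·M2)·M3)·(M4·M5)): (M1·M2): 6×9 by 9×20 → 6×20, cost 6·9·20 = 1080; ((M1·M2)·M3): 6×20 by 20×12 → 6×12, cost 6·20·12 = 1440; cumulative 2520; (M4·M5): 12×7 by 7×10 → 12×10, cost 12·7·10 = 840; (((M1·M2)·M3)·(M4·M5)): 6×12 by 12×10 → 6×10, cost 6·12·10 = 720; cumulative 4080. Total 4080.
Difference: |4086 − 4080| = 6.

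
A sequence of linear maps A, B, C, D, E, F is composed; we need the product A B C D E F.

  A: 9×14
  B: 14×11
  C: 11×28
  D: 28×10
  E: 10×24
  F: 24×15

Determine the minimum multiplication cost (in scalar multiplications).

Adjacent pairs: AB = 9·14·11 = 1386; BC = 14·11·28 = 4312; CD = 11·28·10 = 3080; DE = 28·10·24 = 6720; EF = 10·24·15 = 3600.
Length 3: A..C: k=1: 0+4312+9·14·28=7840; k=2: 1386+0+9·11·28=4158 → min 4158 | B..D: k=2: 0+3080+14·11·10=4620; k=3: 4312+0+14·28·10=8232 → min 4620 | C..E: k=3: 0+6720+11·28·24=14112; k=4: 3080+0+11·10·24=5720 → min 5720 | D..F: k=4: 0+3600+28·10·15=7800; k=5: 6720+0+28·24·15=16800 → min 7800.
Length 4: A..D: k=1: 0+4620+9·14·10=5880; k=2: 1386+3080+9·11·10=5456; k=3: 4158+0+9·28·10=6678 → min 5456 | B..E: k=2: 0+5720+14·11·24=9416; k=3: 4312+6720+14·28·24=20440; k=4: 4620+0+14·10·24=7980 → min 7980 | C..F: k=3: 0+7800+11·28·15=12420; k=4: 3080+3600+11·10·15=8330; k=5: 5720+0+11·24·15=9680 → min 8330.
Length 5: A..E: k=1: 0+7980+9·14·24=11004; k=2: 1386+5720+9·11·24=9482; k=3: 4158+6720+9·28·24=16926; k=4: 5456+0+9·10·24=7616 → min 7616 | B..F: k=2: 0+8330+14·11·15=10640; k=3: 4312+7800+14·28·15=17992; k=4: 4620+3600+14·10·15=10320; k=5: 7980+0+14·24·15=13020 → min 10320.
Length 6: A..F: k=1: 0+10320+9·14·15=12210; k=2: 1386+8330+9·11·15=11201; k=3: 4158+7800+9·28·15=15738; k=4: 5456+3600+9·10·15=10406; k=5: 7616+0+9·24·15=10856 → min 10406.
Optimal order: (((A B) (C D)) (E F)) with cost 10406.

10406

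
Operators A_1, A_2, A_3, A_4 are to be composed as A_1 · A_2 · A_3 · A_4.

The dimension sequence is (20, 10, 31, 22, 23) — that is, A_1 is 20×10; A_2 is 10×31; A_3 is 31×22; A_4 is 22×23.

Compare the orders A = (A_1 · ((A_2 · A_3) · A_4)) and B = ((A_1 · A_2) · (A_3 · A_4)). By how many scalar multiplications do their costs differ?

19666

Order A = (A_1 · ((A_2 · A_3) · A_4)): (A_2 · A_3): 10×31 by 31×22 → 10×22, cost 10·31·22 = 6820; ((A_2 · A_3) · A_4): 10×22 by 22×23 → 10×23, cost 10·22·23 = 5060; cumulative 11880; (A_1 · ((A_2 · A_3) · A_4)): 20×10 by 10×23 → 20×23, cost 20·10·23 = 4600; cumulative 16480. Total 16480.
Order B = ((A_1 · A_2) · (A_3 · A_4)): (A_1 · A_2): 20×10 by 10×31 → 20×31, cost 20·10·31 = 6200; (A_3 · A_4): 31×22 by 22×23 → 31×23, cost 31·22·23 = 15686; ((A_1 · A_2) · (A_3 · A_4)): 20×31 by 31×23 → 20×23, cost 20·31·23 = 14260; cumulative 36146. Total 36146.
Difference: |16480 − 36146| = 19666.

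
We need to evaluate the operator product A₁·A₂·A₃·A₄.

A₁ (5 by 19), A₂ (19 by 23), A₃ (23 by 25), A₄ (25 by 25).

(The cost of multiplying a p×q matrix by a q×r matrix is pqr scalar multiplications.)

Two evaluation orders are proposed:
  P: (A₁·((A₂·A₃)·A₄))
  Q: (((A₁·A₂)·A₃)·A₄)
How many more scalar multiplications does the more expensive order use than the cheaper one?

Order P = (A₁·((A₂·A₃)·A₄)): (A₂·A₃): 19×23 by 23×25 → 19×25, cost 19·23·25 = 10925; ((A₂·A₃)·A₄): 19×25 by 25×25 → 19×25, cost 19·25·25 = 11875; cumulative 22800; (A₁·((A₂·A₃)·A₄)): 5×19 by 19×25 → 5×25, cost 5·19·25 = 2375; cumulative 25175. Total 25175.
Order Q = (((A₁·A₂)·A₃)·A₄): (A₁·A₂): 5×19 by 19×23 → 5×23, cost 5·19·23 = 2185; ((A₁·A₂)·A₃): 5×23 by 23×25 → 5×25, cost 5·23·25 = 2875; cumulative 5060; (((A₁·A₂)·A₃)·A₄): 5×25 by 25×25 → 5×25, cost 5·25·25 = 3125; cumulative 8185. Total 8185.
Difference: |25175 − 8185| = 16990.

16990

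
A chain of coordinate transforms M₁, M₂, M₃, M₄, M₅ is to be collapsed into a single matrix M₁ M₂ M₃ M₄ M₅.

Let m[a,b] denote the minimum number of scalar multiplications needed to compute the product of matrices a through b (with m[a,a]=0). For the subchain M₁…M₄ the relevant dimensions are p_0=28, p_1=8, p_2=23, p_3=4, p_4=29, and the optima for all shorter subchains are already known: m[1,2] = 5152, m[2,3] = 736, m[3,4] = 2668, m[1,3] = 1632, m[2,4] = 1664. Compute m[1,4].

m[1,4] = min over k∈[1,3] of m[1,k]+m[k+1,4]+p_{0}·p_k·p_{4}.
k=1: 0 + 1664 + 28·8·29 = 8160; k=2: 5152 + 2668 + 28·23·29 = 26496; k=3: 1632 + 0 + 28·4·29 = 4880.
Minimum: 4880 at k=3.

4880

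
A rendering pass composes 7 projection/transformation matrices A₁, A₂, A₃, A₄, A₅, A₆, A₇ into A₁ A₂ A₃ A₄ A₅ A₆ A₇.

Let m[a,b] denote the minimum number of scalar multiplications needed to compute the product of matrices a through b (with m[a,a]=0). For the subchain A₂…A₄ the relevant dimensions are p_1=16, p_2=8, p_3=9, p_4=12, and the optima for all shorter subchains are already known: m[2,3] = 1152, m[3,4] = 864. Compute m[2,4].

m[2,4] = min over k∈[2,3] of m[2,k]+m[k+1,4]+p_{1}·p_k·p_{4}.
k=2: 0 + 864 + 16·8·12 = 2400; k=3: 1152 + 0 + 16·9·12 = 2880.
Minimum: 2400 at k=2.

2400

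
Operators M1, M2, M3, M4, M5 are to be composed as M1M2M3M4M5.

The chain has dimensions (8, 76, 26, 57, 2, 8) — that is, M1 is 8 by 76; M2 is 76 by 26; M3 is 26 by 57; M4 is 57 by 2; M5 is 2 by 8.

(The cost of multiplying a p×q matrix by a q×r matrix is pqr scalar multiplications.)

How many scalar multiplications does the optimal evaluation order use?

8260

Adjacent pairs: M1M2 = 8·76·26 = 15808; M2M3 = 76·26·57 = 112632; M3M4 = 26·57·2 = 2964; M4M5 = 57·2·8 = 912.
Length 3: M1..M3: k=1: 0+112632+8·76·57=147288; k=2: 15808+0+8·26·57=27664 → min 27664 | M2..M4: k=2: 0+2964+76·26·2=6916; k=3: 112632+0+76·57·2=121296 → min 6916 | M3..M5: k=3: 0+912+26·57·8=12768; k=4: 2964+0+26·2·8=3380 → min 3380.
Length 4: M1..M4: k=1: 0+6916+8·76·2=8132; k=2: 15808+2964+8·26·2=19188; k=3: 27664+0+8·57·2=28576 → min 8132 | M2..M5: k=2: 0+3380+76·26·8=19188; k=3: 112632+912+76·57·8=148200; k=4: 6916+0+76·2·8=8132 → min 8132.
Length 5: M1..M5: k=1: 0+8132+8·76·8=12996; k=2: 15808+3380+8·26·8=20852; k=3: 27664+912+8·57·8=32224; k=4: 8132+0+8·2·8=8260 → min 8260.
Optimal order: ((M1(M2(M3M4)))M5) with cost 8260.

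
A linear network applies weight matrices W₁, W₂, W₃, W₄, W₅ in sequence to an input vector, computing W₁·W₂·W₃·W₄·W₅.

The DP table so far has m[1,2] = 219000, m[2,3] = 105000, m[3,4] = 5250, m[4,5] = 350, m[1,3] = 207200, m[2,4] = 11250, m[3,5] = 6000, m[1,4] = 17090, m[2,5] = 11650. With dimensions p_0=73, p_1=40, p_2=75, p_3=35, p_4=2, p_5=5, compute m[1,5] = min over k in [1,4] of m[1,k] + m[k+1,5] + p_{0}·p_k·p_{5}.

m[1,5] = min over k∈[1,4] of m[1,k]+m[k+1,5]+p_{0}·p_k·p_{5}.
k=1: 0 + 11650 + 73·40·5 = 26250; k=2: 219000 + 6000 + 73·75·5 = 252375; k=3: 207200 + 350 + 73·35·5 = 220325; k=4: 17090 + 0 + 73·2·5 = 17820.
Minimum: 17820 at k=4.

17820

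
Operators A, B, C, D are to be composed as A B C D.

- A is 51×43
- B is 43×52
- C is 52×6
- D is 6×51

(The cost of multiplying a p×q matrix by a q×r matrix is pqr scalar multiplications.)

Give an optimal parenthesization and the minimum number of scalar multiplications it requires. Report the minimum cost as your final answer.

42180

Adjacent pairs: AB = 51·43·52 = 114036; BC = 43·52·6 = 13416; CD = 52·6·51 = 15912.
Length 3: A..C: k=1: 0+13416+51·43·6=26574; k=2: 114036+0+51·52·6=129948 → min 26574 | B..D: k=2: 0+15912+43·52·51=129948; k=3: 13416+0+43·6·51=26574 → min 26574.
Length 4: A..D: k=1: 0+26574+51·43·51=138417; k=2: 114036+15912+51·52·51=265200; k=3: 26574+0+51·6·51=42180 → min 42180.
Optimal parenthesization: ((A (B C)) D) with cost 42180.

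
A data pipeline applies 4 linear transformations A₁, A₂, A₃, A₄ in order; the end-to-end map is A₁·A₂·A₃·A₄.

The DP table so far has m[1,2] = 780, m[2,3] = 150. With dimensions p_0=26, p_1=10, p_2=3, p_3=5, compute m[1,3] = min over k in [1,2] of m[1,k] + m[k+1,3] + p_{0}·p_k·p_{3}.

m[1,3] = min over k∈[1,2] of m[1,k]+m[k+1,3]+p_{0}·p_k·p_{3}.
k=1: 0 + 150 + 26·10·5 = 1450; k=2: 780 + 0 + 26·3·5 = 1170.
Minimum: 1170 at k=2.

1170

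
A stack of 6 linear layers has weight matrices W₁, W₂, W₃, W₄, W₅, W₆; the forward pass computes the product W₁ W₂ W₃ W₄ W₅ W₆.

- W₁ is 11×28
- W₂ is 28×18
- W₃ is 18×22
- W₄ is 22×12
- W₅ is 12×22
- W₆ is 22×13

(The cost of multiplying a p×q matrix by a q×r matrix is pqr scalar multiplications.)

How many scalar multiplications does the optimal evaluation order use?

Adjacent pairs: W₁W₂ = 11·28·18 = 5544; W₂W₃ = 28·18·22 = 11088; W₃W₄ = 18·22·12 = 4752; W₄W₅ = 22·12·22 = 5808; W₅W₆ = 12·22·13 = 3432.
Length 3: W₁..W₃: k=1: 0+11088+11·28·22=17864; k=2: 5544+0+11·18·22=9900 → min 9900 | W₂..W₄: k=2: 0+4752+28·18·12=10800; k=3: 11088+0+28·22·12=18480 → min 10800 | W₃..W₅: k=3: 0+5808+18·22·22=14520; k=4: 4752+0+18·12·22=9504 → min 9504 | W₄..W₆: k=4: 0+3432+22·12·13=6864; k=5: 5808+0+22·22·13=12100 → min 6864.
Length 4: W₁..W₄: k=1: 0+10800+11·28·12=14496; k=2: 5544+4752+11·18·12=12672; k=3: 9900+0+11·22·12=12804 → min 12672 | W₂..W₅: k=2: 0+9504+28·18·22=20592; k=3: 11088+5808+28·22·22=30448; k=4: 10800+0+28·12·22=18192 → min 18192 | W₃..W₆: k=3: 0+6864+18·22·13=12012; k=4: 4752+3432+18·12·13=10992; k=5: 9504+0+18·22·13=14652 → min 10992.
Length 5: W₁..W₅: k=1: 0+18192+11·28·22=24968; k=2: 5544+9504+11·18·22=19404; k=3: 9900+5808+11·22·22=21032; k=4: 12672+0+11·12·22=15576 → min 15576 | W₂..W₆: k=2: 0+10992+28·18·13=17544; k=3: 11088+6864+28·22·13=25960; k=4: 10800+3432+28·12·13=18600; k=5: 18192+0+28·22·13=26200 → min 17544.
Length 6: W₁..W₆: k=1: 0+17544+11·28·13=21548; k=2: 5544+10992+11·18·13=19110; k=3: 9900+6864+11·22·13=19910; k=4: 12672+3432+11·12·13=17820; k=5: 15576+0+11·22·13=18722 → min 17820.
Optimal order: (((W₁ W₂) (W₃ W₄)) (W₅ W₆)) with cost 17820.

17820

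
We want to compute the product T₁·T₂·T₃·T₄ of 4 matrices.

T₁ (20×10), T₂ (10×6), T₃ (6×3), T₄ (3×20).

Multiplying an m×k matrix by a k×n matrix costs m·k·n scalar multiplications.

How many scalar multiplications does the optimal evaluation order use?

1980

Adjacent pairs: T₁T₂ = 20·10·6 = 1200; T₂T₃ = 10·6·3 = 180; T₃T₄ = 6·3·20 = 360.
Length 3: T₁..T₃: k=1: 0+180+20·10·3=780; k=2: 1200+0+20·6·3=1560 → min 780 | T₂..T₄: k=2: 0+360+10·6·20=1560; k=3: 180+0+10·3·20=780 → min 780.
Length 4: T₁..T₄: k=1: 0+780+20·10·20=4780; k=2: 1200+360+20·6·20=3960; k=3: 780+0+20·3·20=1980 → min 1980.
Optimal order: ((T₁·(T₂·T₃))·T₄) with cost 1980.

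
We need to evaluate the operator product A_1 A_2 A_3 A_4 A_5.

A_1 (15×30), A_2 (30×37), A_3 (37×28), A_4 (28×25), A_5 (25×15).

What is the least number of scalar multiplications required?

48315

Adjacent pairs: A_1A_2 = 15·30·37 = 16650; A_2A_3 = 30·37·28 = 31080; A_3A_4 = 37·28·25 = 25900; A_4A_5 = 28·25·15 = 10500.
Length 3: A_1..A_3: k=1: 0+31080+15·30·28=43680; k=2: 16650+0+15·37·28=32190 → min 32190 | A_2..A_4: k=2: 0+25900+30·37·25=53650; k=3: 31080+0+30·28·25=52080 → min 52080 | A_3..A_5: k=3: 0+10500+37·28·15=26040; k=4: 25900+0+37·25·15=39775 → min 26040.
Length 4: A_1..A_4: k=1: 0+52080+15·30·25=63330; k=2: 16650+25900+15·37·25=56425; k=3: 32190+0+15·28·25=42690 → min 42690 | A_2..A_5: k=2: 0+26040+30·37·15=42690; k=3: 31080+10500+30·28·15=54180; k=4: 52080+0+30·25·15=63330 → min 42690.
Length 5: A_1..A_5: k=1: 0+42690+15·30·15=49440; k=2: 16650+26040+15·37·15=51015; k=3: 32190+10500+15·28·15=48990; k=4: 42690+0+15·25·15=48315 → min 48315.
Optimal order: ((((A_1 A_2) A_3) A_4) A_5) with cost 48315.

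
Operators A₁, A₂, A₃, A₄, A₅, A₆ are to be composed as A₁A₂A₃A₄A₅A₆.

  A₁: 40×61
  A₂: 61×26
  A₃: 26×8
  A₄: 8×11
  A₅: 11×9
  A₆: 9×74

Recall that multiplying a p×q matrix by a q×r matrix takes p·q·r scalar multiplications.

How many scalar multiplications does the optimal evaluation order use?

Adjacent pairs: A₁A₂ = 40·61·26 = 63440; A₂A₃ = 61·26·8 = 12688; A₃A₄ = 26·8·11 = 2288; A₄A₅ = 8·11·9 = 792; A₅A₆ = 11·9·74 = 7326.
Length 3: A₁..A₃: k=1: 0+12688+40·61·8=32208; k=2: 63440+0+40·26·8=71760 → min 32208 | A₂..A₄: k=2: 0+2288+61·26·11=19734; k=3: 12688+0+61·8·11=18056 → min 18056 | A₃..A₅: k=3: 0+792+26·8·9=2664; k=4: 2288+0+26·11·9=4862 → min 2664 | A₄..A₆: k=4: 0+7326+8·11·74=13838; k=5: 792+0+8·9·74=6120 → min 6120.
Length 4: A₁..A₄: k=1: 0+18056+40·61·11=44896; k=2: 63440+2288+40·26·11=77168; k=3: 32208+0+40·8·11=35728 → min 35728 | A₂..A₅: k=2: 0+2664+61·26·9=16938; k=3: 12688+792+61·8·9=17872; k=4: 18056+0+61·11·9=24095 → min 16938 | A₃..A₆: k=3: 0+6120+26·8·74=21512; k=4: 2288+7326+26·11·74=30778; k=5: 2664+0+26·9·74=19980 → min 19980.
Length 5: A₁..A₅: k=1: 0+16938+40·61·9=38898; k=2: 63440+2664+40·26·9=75464; k=3: 32208+792+40·8·9=35880; k=4: 35728+0+40·11·9=39688 → min 35880 | A₂..A₆: k=2: 0+19980+61·26·74=137344; k=3: 12688+6120+61·8·74=54920; k=4: 18056+7326+61·11·74=75036; k=5: 16938+0+61·9·74=57564 → min 54920.
Length 6: A₁..A₆: k=1: 0+54920+40·61·74=235480; k=2: 63440+19980+40·26·74=160380; k=3: 32208+6120+40·8·74=62008; k=4: 35728+7326+40·11·74=75614; k=5: 35880+0+40·9·74=62520 → min 62008.
Optimal order: ((A₁(A₂A₃))((A₄A₅)A₆)) with cost 62008.

62008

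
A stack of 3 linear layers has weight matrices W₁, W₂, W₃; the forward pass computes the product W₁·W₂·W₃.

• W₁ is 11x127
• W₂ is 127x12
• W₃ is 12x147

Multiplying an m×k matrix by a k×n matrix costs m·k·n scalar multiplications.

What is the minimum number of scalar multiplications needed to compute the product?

36168

Order (W₁·(W₂·W₃)): (W₂·W₃): 127×12 by 12×147 → 127×147, cost 127·12·147 = 224028; (W₁·(W₂·W₃)): 11×127 by 127×147 → 11×147, cost 11·127·147 = 205359; cumulative 429387. Total 429387.
Order ((W₁·W₂)·W₃): (W₁·W₂): 11×127 by 127×12 → 11×12, cost 11·127·12 = 16764; ((W₁·W₂)·W₃): 11×12 by 12×147 → 11×147, cost 11·12·147 = 19404; cumulative 36168. Total 36168.
Minimum: 36168.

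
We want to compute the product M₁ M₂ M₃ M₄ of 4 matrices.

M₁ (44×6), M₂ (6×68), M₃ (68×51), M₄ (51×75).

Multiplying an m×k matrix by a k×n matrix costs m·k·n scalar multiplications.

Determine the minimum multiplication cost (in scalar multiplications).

Adjacent pairs: M₁M₂ = 44·6·68 = 17952; M₂M₃ = 6·68·51 = 20808; M₃M₄ = 68·51·75 = 260100.
Length 3: M₁..M₃: k=1: 0+20808+44·6·51=34272; k=2: 17952+0+44·68·51=170544 → min 34272 | M₂..M₄: k=2: 0+260100+6·68·75=290700; k=3: 20808+0+6·51·75=43758 → min 43758.
Length 4: M₁..M₄: k=1: 0+43758+44·6·75=63558; k=2: 17952+260100+44·68·75=502452; k=3: 34272+0+44·51·75=202572 → min 63558.
Optimal order: (M₁ ((M₂ M₃) M₄)) with cost 63558.

63558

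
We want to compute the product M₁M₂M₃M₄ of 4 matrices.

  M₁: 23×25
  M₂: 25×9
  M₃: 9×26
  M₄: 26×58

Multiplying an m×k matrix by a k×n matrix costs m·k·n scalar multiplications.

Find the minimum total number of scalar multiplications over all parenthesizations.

Adjacent pairs: M₁M₂ = 23·25·9 = 5175; M₂M₃ = 25·9·26 = 5850; M₃M₄ = 9·26·58 = 13572.
Length 3: M₁..M₃: k=1: 0+5850+23·25·26=20800; k=2: 5175+0+23·9·26=10557 → min 10557 | M₂..M₄: k=2: 0+13572+25·9·58=26622; k=3: 5850+0+25·26·58=43550 → min 26622.
Length 4: M₁..M₄: k=1: 0+26622+23·25·58=59972; k=2: 5175+13572+23·9·58=30753; k=3: 10557+0+23·26·58=45241 → min 30753.
Optimal order: ((M₁M₂)(M₃M₄)) with cost 30753.

30753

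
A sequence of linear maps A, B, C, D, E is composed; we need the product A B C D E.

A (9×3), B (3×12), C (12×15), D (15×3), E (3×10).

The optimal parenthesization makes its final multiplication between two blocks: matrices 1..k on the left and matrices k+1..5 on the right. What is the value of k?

4

Adjacent pairs: AB = 9·3·12 = 324; BC = 3·12·15 = 540; CD = 12·15·3 = 540; DE = 15·3·10 = 450.
Length 3: A..C: k=1: 0+540+9·3·15=945; k=2: 324+0+9·12·15=1944 → min 945 | B..D: k=2: 0+540+3·12·3=648; k=3: 540+0+3·15·3=675 → min 648 | C..E: k=3: 0+450+12·15·10=2250; k=4: 540+0+12·3·10=900 → min 900.
Length 4: A..D: k=1: 0+648+9·3·3=729; k=2: 324+540+9·12·3=1188; k=3: 945+0+9·15·3=1350 → min 729 | B..E: k=2: 0+900+3·12·10=1260; k=3: 540+450+3·15·10=1440; k=4: 648+0+3·3·10=738 → min 738.
Top-level splits: k=1: (A..A)·(B..E) → 0+738+9·3·10 = 1008; k=2: (A..B)·(C..E) → 324+900+9·12·10 = 2304; k=3: (A..C)·(D..E) → 945+450+9·15·10 = 2745; k=4: (A..D)·(E..E) → 729+0+9·3·10 = 999.
Best split is after D, i.e. k = 4.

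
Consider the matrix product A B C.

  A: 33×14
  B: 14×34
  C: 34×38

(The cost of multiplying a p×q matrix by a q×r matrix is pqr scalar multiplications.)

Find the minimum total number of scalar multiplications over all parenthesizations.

35644

Order (A (B C)): (B C): 14×34 by 34×38 → 14×38, cost 14·34·38 = 18088; (A (B C)): 33×14 by 14×38 → 33×38, cost 33·14·38 = 17556; cumulative 35644. Total 35644.
Order ((A B) C): (A B): 33×14 by 14×34 → 33×34, cost 33·14·34 = 15708; ((A B) C): 33×34 by 34×38 → 33×38, cost 33·34·38 = 42636; cumulative 58344. Total 58344.
Minimum: 35644.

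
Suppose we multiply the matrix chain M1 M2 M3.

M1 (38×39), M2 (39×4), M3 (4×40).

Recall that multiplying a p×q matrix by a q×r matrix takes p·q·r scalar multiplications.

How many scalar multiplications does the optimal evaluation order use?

Order (M1 (M2 M3)): (M2 M3): 39×4 by 4×40 → 39×40, cost 39·4·40 = 6240; (M1 (M2 M3)): 38×39 by 39×40 → 38×40, cost 38·39·40 = 59280; cumulative 65520. Total 65520.
Order ((M1 M2) M3): (M1 M2): 38×39 by 39×4 → 38×4, cost 38·39·4 = 5928; ((M1 M2) M3): 38×4 by 4×40 → 38×40, cost 38·4·40 = 6080; cumulative 12008. Total 12008.
Minimum: 12008.

12008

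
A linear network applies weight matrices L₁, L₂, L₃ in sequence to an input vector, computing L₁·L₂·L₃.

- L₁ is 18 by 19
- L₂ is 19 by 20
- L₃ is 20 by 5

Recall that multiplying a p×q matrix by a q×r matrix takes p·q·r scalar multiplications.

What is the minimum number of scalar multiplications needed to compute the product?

Order (L₁·(L₂·L₃)): (L₂·L₃): 19×20 by 20×5 → 19×5, cost 19·20·5 = 1900; (L₁·(L₂·L₃)): 18×19 by 19×5 → 18×5, cost 18·19·5 = 1710; cumulative 3610. Total 3610.
Order ((L₁·L₂)·L₃): (L₁·L₂): 18×19 by 19×20 → 18×20, cost 18·19·20 = 6840; ((L₁·L₂)·L₃): 18×20 by 20×5 → 18×5, cost 18·20·5 = 1800; cumulative 8640. Total 8640.
Minimum: 3610.

3610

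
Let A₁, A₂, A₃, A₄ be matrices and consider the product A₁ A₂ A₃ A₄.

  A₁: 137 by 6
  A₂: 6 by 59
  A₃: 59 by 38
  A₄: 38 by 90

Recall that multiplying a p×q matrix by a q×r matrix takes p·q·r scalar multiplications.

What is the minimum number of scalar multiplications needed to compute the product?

Adjacent pairs: A₁A₂ = 137·6·59 = 48498; A₂A₃ = 6·59·38 = 13452; A₃A₄ = 59·38·90 = 201780.
Length 3: A₁..A₃: k=1: 0+13452+137·6·38=44688; k=2: 48498+0+137·59·38=355652 → min 44688 | A₂..A₄: k=2: 0+201780+6·59·90=233640; k=3: 13452+0+6·38·90=33972 → min 33972.
Length 4: A₁..A₄: k=1: 0+33972+137·6·90=107952; k=2: 48498+201780+137·59·90=977748; k=3: 44688+0+137·38·90=513228 → min 107952.
Optimal order: (A₁ ((A₂ A₃) A₄)) with cost 107952.

107952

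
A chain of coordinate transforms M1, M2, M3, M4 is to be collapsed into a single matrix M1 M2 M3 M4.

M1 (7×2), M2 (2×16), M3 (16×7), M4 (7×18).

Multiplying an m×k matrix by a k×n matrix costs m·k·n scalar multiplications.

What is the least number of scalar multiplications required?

Adjacent pairs: M1M2 = 7·2·16 = 224; M2M3 = 2·16·7 = 224; M3M4 = 16·7·18 = 2016.
Length 3: M1..M3: k=1: 0+224+7·2·7=322; k=2: 224+0+7·16·7=1008 → min 322 | M2..M4: k=2: 0+2016+2·16·18=2592; k=3: 224+0+2·7·18=476 → min 476.
Length 4: M1..M4: k=1: 0+476+7·2·18=728; k=2: 224+2016+7·16·18=4256; k=3: 322+0+7·7·18=1204 → min 728.
Optimal order: (M1 ((M2 M3) M4)) with cost 728.

728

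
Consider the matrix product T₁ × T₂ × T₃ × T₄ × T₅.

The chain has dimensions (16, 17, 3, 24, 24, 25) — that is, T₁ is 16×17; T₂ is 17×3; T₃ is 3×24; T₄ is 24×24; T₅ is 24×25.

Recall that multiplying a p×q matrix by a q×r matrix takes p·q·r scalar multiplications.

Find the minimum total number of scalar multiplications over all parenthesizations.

Adjacent pairs: T₁T₂ = 16·17·3 = 816; T₂T₃ = 17·3·24 = 1224; T₃T₄ = 3·24·24 = 1728; T₄T₅ = 24·24·25 = 14400.
Length 3: T₁..T₃: k=1: 0+1224+16·17·24=7752; k=2: 816+0+16·3·24=1968 → min 1968 | T₂..T₄: k=2: 0+1728+17·3·24=2952; k=3: 1224+0+17·24·24=11016 → min 2952 | T₃..T₅: k=3: 0+14400+3·24·25=16200; k=4: 1728+0+3·24·25=3528 → min 3528.
Length 4: T₁..T₄: k=1: 0+2952+16·17·24=9480; k=2: 816+1728+16·3·24=3696; k=3: 1968+0+16·24·24=11184 → min 3696 | T₂..T₅: k=2: 0+3528+17·3·25=4803; k=3: 1224+14400+17·24·25=25824; k=4: 2952+0+17·24·25=13152 → min 4803.
Length 5: T₁..T₅: k=1: 0+4803+16·17·25=11603; k=2: 816+3528+16·3·25=5544; k=3: 1968+14400+16·24·25=25968; k=4: 3696+0+16·24·25=13296 → min 5544.
Optimal order: ((T₁ × T₂) × ((T₃ × T₄) × T₅)) with cost 5544.

5544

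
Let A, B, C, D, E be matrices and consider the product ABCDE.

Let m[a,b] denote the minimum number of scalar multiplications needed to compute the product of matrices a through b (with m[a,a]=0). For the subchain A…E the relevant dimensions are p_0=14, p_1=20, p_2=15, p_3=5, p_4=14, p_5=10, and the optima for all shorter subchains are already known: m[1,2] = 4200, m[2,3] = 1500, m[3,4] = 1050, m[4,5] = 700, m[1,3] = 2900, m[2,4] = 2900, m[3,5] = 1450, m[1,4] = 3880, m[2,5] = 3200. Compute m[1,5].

m[1,5] = min over k∈[1,4] of m[1,k]+m[k+1,5]+p_{0}·p_k·p_{5}.
k=1: 0 + 3200 + 14·20·10 = 6000; k=2: 4200 + 1450 + 14·15·10 = 7750; k=3: 2900 + 700 + 14·5·10 = 4300; k=4: 3880 + 0 + 14·14·10 = 5840.
Minimum: 4300 at k=3.

4300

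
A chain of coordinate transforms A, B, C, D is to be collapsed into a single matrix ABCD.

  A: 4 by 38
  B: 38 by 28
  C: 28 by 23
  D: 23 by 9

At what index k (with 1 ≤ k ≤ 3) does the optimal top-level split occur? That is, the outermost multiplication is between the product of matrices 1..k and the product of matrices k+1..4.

3

Adjacent pairs: AB = 4·38·28 = 4256; BC = 38·28·23 = 24472; CD = 28·23·9 = 5796.
Length 3: A..C: k=1: 0+24472+4·38·23=27968; k=2: 4256+0+4·28·23=6832 → min 6832 | B..D: k=2: 0+5796+38·28·9=15372; k=3: 24472+0+38·23·9=32338 → min 15372.
Top-level splits: k=1: (A..A)·(B..D) → 0+15372+4·38·9 = 16740; k=2: (A..B)·(C..D) → 4256+5796+4·28·9 = 11060; k=3: (A..C)·(D..D) → 6832+0+4·23·9 = 7660.
Best split is after C, i.e. k = 3.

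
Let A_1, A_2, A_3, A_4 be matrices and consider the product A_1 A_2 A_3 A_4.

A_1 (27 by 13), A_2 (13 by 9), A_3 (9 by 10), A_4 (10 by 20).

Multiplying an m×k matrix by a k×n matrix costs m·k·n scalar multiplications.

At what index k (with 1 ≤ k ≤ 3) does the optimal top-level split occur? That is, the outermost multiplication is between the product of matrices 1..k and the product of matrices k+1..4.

Adjacent pairs: A_1A_2 = 27·13·9 = 3159; A_2A_3 = 13·9·10 = 1170; A_3A_4 = 9·10·20 = 1800.
Length 3: A_1..A_3: k=1: 0+1170+27·13·10=4680; k=2: 3159+0+27·9·10=5589 → min 4680 | A_2..A_4: k=2: 0+1800+13·9·20=4140; k=3: 1170+0+13·10·20=3770 → min 3770.
Top-level splits: k=1: (A_1..A_1)·(A_2..A_4) → 0+3770+27·13·20 = 10790; k=2: (A_1..A_2)·(A_3..A_4) → 3159+1800+27·9·20 = 9819; k=3: (A_1..A_3)·(A_4..A_4) → 4680+0+27·10·20 = 10080.
Best split is after A_2, i.e. k = 2.

2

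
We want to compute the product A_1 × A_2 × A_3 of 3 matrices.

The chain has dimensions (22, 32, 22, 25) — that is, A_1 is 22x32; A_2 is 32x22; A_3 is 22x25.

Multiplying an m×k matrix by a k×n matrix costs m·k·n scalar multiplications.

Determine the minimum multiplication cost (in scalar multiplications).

27588

Order (A_1 × (A_2 × A_3)): (A_2 × A_3): 32×22 by 22×25 → 32×25, cost 32·22·25 = 17600; (A_1 × (A_2 × A_3)): 22×32 by 32×25 → 22×25, cost 22·32·25 = 17600; cumulative 35200. Total 35200.
Order ((A_1 × A_2) × A_3): (A_1 × A_2): 22×32 by 32×22 → 22×22, cost 22·32·22 = 15488; ((A_1 × A_2) × A_3): 22×22 by 22×25 → 22×25, cost 22·22·25 = 12100; cumulative 27588. Total 27588.
Minimum: 27588.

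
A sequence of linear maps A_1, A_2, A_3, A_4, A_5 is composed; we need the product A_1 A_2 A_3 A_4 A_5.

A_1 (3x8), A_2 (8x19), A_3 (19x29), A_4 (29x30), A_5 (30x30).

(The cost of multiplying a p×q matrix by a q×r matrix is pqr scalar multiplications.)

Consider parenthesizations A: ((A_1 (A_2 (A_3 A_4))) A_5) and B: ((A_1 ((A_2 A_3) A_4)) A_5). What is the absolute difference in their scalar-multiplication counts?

Order A = ((A_1 (A_2 (A_3 A_4))) A_5): (A_3 A_4): 19×29 by 29×30 → 19×30, cost 19·29·30 = 16530; (A_2 (A_3 A_4)): 8×19 by 19×30 → 8×30, cost 8·19·30 = 4560; cumulative 21090; (A_1 (A_2 (A_3 A_4))): 3×8 by 8×30 → 3×30, cost 3·8·30 = 720; cumulative 21810; ((A_1 (A_2 (A_3 A_4))) A_5): 3×30 by 30×30 → 3×30, cost 3·30·30 = 2700; cumulative 24510. Total 24510.
Order B = ((A_1 ((A_2 A_3) A_4)) A_5): (A_2 A_3): 8×19 by 19×29 → 8×29, cost 8·19·29 = 4408; ((A_2 A_3) A_4): 8×29 by 29×30 → 8×30, cost 8·29·30 = 6960; cumulative 11368; (A_1 ((A_2 A_3) A_4)): 3×8 by 8×30 → 3×30, cost 3·8·30 = 720; cumulative 12088; ((A_1 ((A_2 A_3) A_4)) A_5): 3×30 by 30×30 → 3×30, cost 3·30·30 = 2700; cumulative 14788. Total 14788.
Difference: |24510 − 14788| = 9722.

9722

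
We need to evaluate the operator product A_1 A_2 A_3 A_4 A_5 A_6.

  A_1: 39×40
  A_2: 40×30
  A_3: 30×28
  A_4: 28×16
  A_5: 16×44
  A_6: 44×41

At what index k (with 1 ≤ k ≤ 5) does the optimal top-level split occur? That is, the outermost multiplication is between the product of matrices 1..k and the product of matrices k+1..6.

Adjacent pairs: A_1A_2 = 39·40·30 = 46800; A_2A_3 = 40·30·28 = 33600; A_3A_4 = 30·28·16 = 13440; A_4A_5 = 28·16·44 = 19712; A_5A_6 = 16·44·41 = 28864.
Length 3: A_1..A_3: k=1: 0+33600+39·40·28=77280; k=2: 46800+0+39·30·28=79560 → min 77280 | A_2..A_4: k=2: 0+13440+40·30·16=32640; k=3: 33600+0+40·28·16=51520 → min 32640 | A_3..A_5: k=3: 0+19712+30·28·44=56672; k=4: 13440+0+30·16·44=34560 → min 34560 | A_4..A_6: k=4: 0+28864+28·16·41=47232; k=5: 19712+0+28·44·41=70224 → min 47232.
Length 4: A_1..A_4: k=1: 0+32640+39·40·16=57600; k=2: 46800+13440+39·30·16=78960; k=3: 77280+0+39·28·16=94752 → min 57600 | A_2..A_5: k=2: 0+34560+40·30·44=87360; k=3: 33600+19712+40·28·44=102592; k=4: 32640+0+40·16·44=60800 → min 60800 | A_3..A_6: k=3: 0+47232+30·28·41=81672; k=4: 13440+28864+30·16·41=61984; k=5: 34560+0+30·44·41=88680 → min 61984.
Length 5: A_1..A_5: k=1: 0+60800+39·40·44=129440; k=2: 46800+34560+39·30·44=132840; k=3: 77280+19712+39·28·44=145040; k=4: 57600+0+39·16·44=85056 → min 85056 | A_2..A_6: k=2: 0+61984+40·30·41=111184; k=3: 33600+47232+40·28·41=126752; k=4: 32640+28864+40·16·41=87744; k=5: 60800+0+40·44·41=132960 → min 87744.
Top-level splits: k=1: (A_1..A_1)·(A_2..A_6) → 0+87744+39·40·41 = 151704; k=2: (A_1..A_2)·(A_3..A_6) → 46800+61984+39·30·41 = 156754; k=3: (A_1..A_3)·(A_4..A_6) → 77280+47232+39·28·41 = 169284; k=4: (A_1..A_4)·(A_5..A_6) → 57600+28864+39·16·41 = 112048; k=5: (A_1..A_5)·(A_6..A_6) → 85056+0+39·44·41 = 155412.
Best split is after A_4, i.e. k = 4.

4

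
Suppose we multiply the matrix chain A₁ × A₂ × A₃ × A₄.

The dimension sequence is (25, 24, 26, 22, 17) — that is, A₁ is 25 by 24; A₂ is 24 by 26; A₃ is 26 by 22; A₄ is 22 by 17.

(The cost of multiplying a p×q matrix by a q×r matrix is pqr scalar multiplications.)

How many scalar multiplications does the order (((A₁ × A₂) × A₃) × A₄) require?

39250

(A₁ × A₂): 25×24 by 24×26 → 25×26, cost 25·24·26 = 15600
((A₁ × A₂) × A₃): 25×26 by 26×22 → 25×22, cost 25·26·22 = 14300; cumulative 29900
(((A₁ × A₂) × A₃) × A₄): 25×22 by 22×17 → 25×17, cost 25·22·17 = 9350; cumulative 39250
Total: 39250 scalar multiplications.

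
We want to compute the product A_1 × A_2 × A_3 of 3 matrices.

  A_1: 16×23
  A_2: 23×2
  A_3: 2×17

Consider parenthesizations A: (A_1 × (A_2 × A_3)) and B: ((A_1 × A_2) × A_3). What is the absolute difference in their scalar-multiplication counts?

Order A = (A_1 × (A_2 × A_3)): (A_2 × A_3): 23×2 by 2×17 → 23×17, cost 23·2·17 = 782; (A_1 × (A_2 × A_3)): 16×23 by 23×17 → 16×17, cost 16·23·17 = 6256; cumulative 7038. Total 7038.
Order B = ((A_1 × A_2) × A_3): (A_1 × A_2): 16×23 by 23×2 → 16×2, cost 16·23·2 = 736; ((A_1 × A_2) × A_3): 16×2 by 2×17 → 16×17, cost 16·2·17 = 544; cumulative 1280. Total 1280.
Difference: |7038 − 1280| = 5758.

5758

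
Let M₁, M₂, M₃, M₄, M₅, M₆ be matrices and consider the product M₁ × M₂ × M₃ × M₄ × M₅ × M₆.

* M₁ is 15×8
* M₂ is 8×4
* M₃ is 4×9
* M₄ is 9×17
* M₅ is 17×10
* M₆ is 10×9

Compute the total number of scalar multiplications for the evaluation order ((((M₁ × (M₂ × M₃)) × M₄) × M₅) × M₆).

7563

(M₂ × M₃): 8×4 by 4×9 → 8×9, cost 8·4·9 = 288
(M₁ × (M₂ × M₃)): 15×8 by 8×9 → 15×9, cost 15·8·9 = 1080; cumulative 1368
((M₁ × (M₂ × M₃)) × M₄): 15×9 by 9×17 → 15×17, cost 15·9·17 = 2295; cumulative 3663
(((M₁ × (M₂ × M₃)) × M₄) × M₅): 15×17 by 17×10 → 15×10, cost 15·17·10 = 2550; cumulative 6213
((((M₁ × (M₂ × M₃)) × M₄) × M₅) × M₆): 15×10 by 10×9 → 15×9, cost 15·10·9 = 1350; cumulative 7563
Total: 7563 scalar multiplications.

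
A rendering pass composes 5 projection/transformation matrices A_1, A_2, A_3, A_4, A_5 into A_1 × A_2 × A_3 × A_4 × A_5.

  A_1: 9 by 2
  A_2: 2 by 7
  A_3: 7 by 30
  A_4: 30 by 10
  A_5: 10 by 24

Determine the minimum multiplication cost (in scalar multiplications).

1932

Adjacent pairs: A_1A_2 = 9·2·7 = 126; A_2A_3 = 2·7·30 = 420; A_3A_4 = 7·30·10 = 2100; A_4A_5 = 30·10·24 = 7200.
Length 3: A_1..A_3: k=1: 0+420+9·2·30=960; k=2: 126+0+9·7·30=2016 → min 960 | A_2..A_4: k=2: 0+2100+2·7·10=2240; k=3: 420+0+2·30·10=1020 → min 1020 | A_3..A_5: k=3: 0+7200+7·30·24=12240; k=4: 2100+0+7·10·24=3780 → min 3780.
Length 4: A_1..A_4: k=1: 0+1020+9·2·10=1200; k=2: 126+2100+9·7·10=2856; k=3: 960+0+9·30·10=3660 → min 1200 | A_2..A_5: k=2: 0+3780+2·7·24=4116; k=3: 420+7200+2·30·24=9060; k=4: 1020+0+2·10·24=1500 → min 1500.
Length 5: A_1..A_5: k=1: 0+1500+9·2·24=1932; k=2: 126+3780+9·7·24=5418; k=3: 960+7200+9·30·24=14640; k=4: 1200+0+9·10·24=3360 → min 1932.
Optimal order: (A_1 × (((A_2 × A_3) × A_4) × A_5)) with cost 1932.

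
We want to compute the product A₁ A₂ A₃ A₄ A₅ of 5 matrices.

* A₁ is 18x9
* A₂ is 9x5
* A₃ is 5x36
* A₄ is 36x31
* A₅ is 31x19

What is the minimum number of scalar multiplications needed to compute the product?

11045

Adjacent pairs: A₁A₂ = 18·9·5 = 810; A₂A₃ = 9·5·36 = 1620; A₃A₄ = 5·36·31 = 5580; A₄A₅ = 36·31·19 = 21204.
Length 3: A₁..A₃: k=1: 0+1620+18·9·36=7452; k=2: 810+0+18·5·36=4050 → min 4050 | A₂..A₄: k=2: 0+5580+9·5·31=6975; k=3: 1620+0+9·36·31=11664 → min 6975 | A₃..A₅: k=3: 0+21204+5·36·19=24624; k=4: 5580+0+5·31·19=8525 → min 8525.
Length 4: A₁..A₄: k=1: 0+6975+18·9·31=11997; k=2: 810+5580+18·5·31=9180; k=3: 4050+0+18·36·31=24138 → min 9180 | A₂..A₅: k=2: 0+8525+9·5·19=9380; k=3: 1620+21204+9·36·19=28980; k=4: 6975+0+9·31·19=12276 → min 9380.
Length 5: A₁..A₅: k=1: 0+9380+18·9·19=12458; k=2: 810+8525+18·5·19=11045; k=3: 4050+21204+18·36·19=37566; k=4: 9180+0+18·31·19=19782 → min 11045.
Optimal order: ((A₁ A₂) ((A₃ A₄) A₅)) with cost 11045.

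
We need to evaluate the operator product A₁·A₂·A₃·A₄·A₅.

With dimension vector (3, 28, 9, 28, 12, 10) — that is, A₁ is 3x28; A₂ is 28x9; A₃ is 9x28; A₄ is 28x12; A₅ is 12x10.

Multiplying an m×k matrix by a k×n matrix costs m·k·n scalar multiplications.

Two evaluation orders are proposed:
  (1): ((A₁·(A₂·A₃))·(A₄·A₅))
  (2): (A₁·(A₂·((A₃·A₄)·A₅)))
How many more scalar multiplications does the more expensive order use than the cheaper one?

6144

Order (1) = ((A₁·(A₂·A₃))·(A₄·A₅)): (A₂·A₃): 28×9 by 9×28 → 28×28, cost 28·9·28 = 7056; (A₁·(A₂·A₃)): 3×28 by 28×28 → 3×28, cost 3·28·28 = 2352; cumulative 9408; (A₄·A₅): 28×12 by 12×10 → 28×10, cost 28·12·10 = 3360; ((A₁·(A₂·A₃))·(A₄·A₅)): 3×28 by 28×10 → 3×10, cost 3·28·10 = 840; cumulative 13608. Total 13608.
Order (2) = (A₁·(A₂·((A₃·A₄)·A₅))): (A₃·A₄): 9×28 by 28×12 → 9×12, cost 9·28·12 = 3024; ((A₃·A₄)·A₅): 9×12 by 12×10 → 9×10, cost 9·12·10 = 1080; cumulative 4104; (A₂·((A₃·A₄)·A₅)): 28×9 by 9×10 → 28×10, cost 28·9·10 = 2520; cumulative 6624; (A₁·(A₂·((A₃·A₄)·A₅))): 3×28 by 28×10 → 3×10, cost 3·28·10 = 840; cumulative 7464. Total 7464.
Difference: |13608 − 7464| = 6144.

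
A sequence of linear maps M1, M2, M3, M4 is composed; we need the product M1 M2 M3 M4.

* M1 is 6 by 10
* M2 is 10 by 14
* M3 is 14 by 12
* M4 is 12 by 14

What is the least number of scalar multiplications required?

Adjacent pairs: M1M2 = 6·10·14 = 840; M2M3 = 10·14·12 = 1680; M3M4 = 14·12·14 = 2352.
Length 3: M1..M3: k=1: 0+1680+6·10·12=2400; k=2: 840+0+6·14·12=1848 → min 1848 | M2..M4: k=2: 0+2352+10·14·14=4312; k=3: 1680+0+10·12·14=3360 → min 3360.
Length 4: M1..M4: k=1: 0+3360+6·10·14=4200; k=2: 840+2352+6·14·14=4368; k=3: 1848+0+6·12·14=2856 → min 2856.
Optimal order: (((M1 M2) M3) M4) with cost 2856.

2856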